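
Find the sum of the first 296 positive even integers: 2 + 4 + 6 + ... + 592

Sum of first n even numbers = n(n+1)
= 296×297
= 87912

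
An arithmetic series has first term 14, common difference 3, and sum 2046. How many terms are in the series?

Using S = n/2 × [2a + (n-1)d]
2046 = n/2 × [2(14) + (n-1)(3)]
2046 = n/2 × [28 + 3n - 3]
4092 = n × [25 + 3n]
3n² + (25)n - 4092 = 0
Discriminant: Δ = (25)² - 4(3)(-4092) = 625 + 49104 = 49729
√Δ = 223
n = [-(25) + √Δ] / (2·3) = (-25 + 223) / 6 = 198 / 6 = 33
(The negative root is discarded since n must be a positive integer.)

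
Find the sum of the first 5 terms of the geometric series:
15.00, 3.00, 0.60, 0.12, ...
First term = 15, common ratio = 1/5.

Sₙ = a(1 - rⁿ) / (1 - r)
S_5 = 15(1 - (1/5)^5) / (1 - (1/5))
S_5 = 15(1 - (1/3125)) / (4/5)
S_5 = 2343/125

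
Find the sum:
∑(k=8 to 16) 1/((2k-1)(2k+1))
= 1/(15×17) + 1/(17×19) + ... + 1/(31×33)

Partial fractions: 1/((2k-1)(2k+1)) = (1/2)[1/(2k-1) - 1/(2k+1)]
The series telescopes:
= (1/2)[1/15 - 1/33]
= 1/55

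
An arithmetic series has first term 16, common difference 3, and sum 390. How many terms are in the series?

Using S = n/2 × [2a + (n-1)d]
390 = n/2 × [2(16) + (n-1)(3)]
390 = n/2 × [32 + 3n - 3]
780 = n × [29 + 3n]
3n² + (29)n - 780 = 0
Discriminant: Δ = (29)² - 4(3)(-780) = 841 + 9360 = 10201
√Δ = 101
n = [-(29) + √Δ] / (2·3) = (-29 + 101) / 6 = 72 / 6 = 12
(The negative root is discarded since n must be a positive integer.)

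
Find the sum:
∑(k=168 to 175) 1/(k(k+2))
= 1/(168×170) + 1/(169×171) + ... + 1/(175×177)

Partial fractions: 1/(k(k+2)) = (1/2)[1/k - 1/(k+2)]
Telescoping leaves the first two and last two terms:
= (1/2)[1/168 + 1/169 - 1/176 - 1/177]
= 6609/24568544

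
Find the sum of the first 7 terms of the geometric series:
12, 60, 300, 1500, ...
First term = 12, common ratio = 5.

Sₙ = a(1 - rⁿ) / (1 - r)
S_7 = 12(1 - 5^7) / (1 - 5)
S_7 = 12(1 - 78125) / (-4)
S_7 = 234372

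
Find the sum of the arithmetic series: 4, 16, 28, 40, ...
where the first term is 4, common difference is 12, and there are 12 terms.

Sₙ = n/2 × (first + last)
Last term = a + (n-1)d = 4 + (12-1)×12 = 136
S_12 = 12/2 × (4 + 136)
S_12 = 12/2 × 140 = 840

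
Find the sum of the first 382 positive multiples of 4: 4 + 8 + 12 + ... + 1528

Factor out 4: = 4(1 + 2 + ... + 382) = 4 × n(n+1)/2
= 4 × 382×383/2
= 4 × 73153
= 292612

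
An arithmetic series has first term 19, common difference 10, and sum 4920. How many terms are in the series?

Using S = n/2 × [2a + (n-1)d]
4920 = n/2 × [2(19) + (n-1)(10)]
4920 = n/2 × [38 + 10n - 10]
9840 = n × [28 + 10n]
10n² + (28)n - 9840 = 0
Discriminant: Δ = (28)² - 4(10)(-9840) = 784 + 393600 = 394384
√Δ = 628
n = [-(28) + √Δ] / (2·10) = (-28 + 628) / 20 = 600 / 20 = 30
(The negative root is discarded since n must be a positive integer.)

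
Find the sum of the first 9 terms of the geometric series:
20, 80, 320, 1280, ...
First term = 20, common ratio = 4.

Sₙ = a(1 - rⁿ) / (1 - r)
S_9 = 20(1 - 4^9) / (1 - 4)
S_9 = 20(1 - 262144) / (-3)
S_9 = 1747620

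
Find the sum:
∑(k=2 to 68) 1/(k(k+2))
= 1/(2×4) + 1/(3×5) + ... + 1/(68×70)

Partial fractions: 1/(k(k+2)) = (1/2)[1/k - 1/(k+2)]
Telescoping leaves the first two and last two terms:
= (1/2)[1/2 + 1/3 - 1/69 - 1/70]
= 1943/4830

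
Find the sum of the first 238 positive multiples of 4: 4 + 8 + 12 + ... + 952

Factor out 4: = 4(1 + 2 + ... + 238) = 4 × n(n+1)/2
= 4 × 238×239/2
= 4 × 28441
= 113764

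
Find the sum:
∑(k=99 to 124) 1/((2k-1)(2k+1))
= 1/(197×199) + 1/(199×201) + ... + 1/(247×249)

Partial fractions: 1/((2k-1)(2k+1)) = (1/2)[1/(2k-1) - 1/(2k+1)]
The series telescopes:
= (1/2)[1/197 - 1/249]
= 26/49053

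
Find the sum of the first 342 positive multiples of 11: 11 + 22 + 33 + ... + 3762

Factor out 11: = 11(1 + 2 + ... + 342) = 11 × n(n+1)/2
= 11 × 342×343/2
= 11 × 58653
= 645183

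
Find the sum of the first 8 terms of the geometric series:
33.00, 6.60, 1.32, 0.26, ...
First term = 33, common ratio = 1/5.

Sₙ = a(1 - rⁿ) / (1 - r)
S_8 = 33(1 - (1/5)^8) / (1 - (1/5))
S_8 = 33(1 - (1/390625)) / (4/5)
S_8 = 3222648/78125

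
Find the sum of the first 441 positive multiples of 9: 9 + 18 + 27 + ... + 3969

Factor out 9: = 9(1 + 2 + ... + 441) = 9 × n(n+1)/2
= 9 × 441×442/2
= 9 × 97461
= 877149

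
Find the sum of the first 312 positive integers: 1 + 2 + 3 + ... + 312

Formula: ∑k = n(n+1)/2
= 312×313/2
= 97656/2
= 48828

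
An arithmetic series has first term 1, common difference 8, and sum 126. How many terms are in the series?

Using S = n/2 × [2a + (n-1)d]
126 = n/2 × [2(1) + (n-1)(8)]
126 = n/2 × [2 + 8n - 8]
252 = n × [-6 + 8n]
8n² + (-6)n - 252 = 0
Discriminant: Δ = (-6)² - 4(8)(-252) = 36 + 8064 = 8100
√Δ = 90
n = [-(-6) + √Δ] / (2·8) = (6 + 90) / 16 = 96 / 16 = 6
(The negative root is discarded since n must be a positive integer.)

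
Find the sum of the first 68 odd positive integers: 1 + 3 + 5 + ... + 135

Sum of first n odd numbers = n²
= 68²
= 4624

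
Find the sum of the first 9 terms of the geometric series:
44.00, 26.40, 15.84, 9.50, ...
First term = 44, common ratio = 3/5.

Sₙ = a(1 - rⁿ) / (1 - r)
S_9 = 44(1 - (3/5)^9) / (1 - (3/5))
S_9 = 44(1 - (19683/1953125)) / (2/5)
S_9 = 42535724/390625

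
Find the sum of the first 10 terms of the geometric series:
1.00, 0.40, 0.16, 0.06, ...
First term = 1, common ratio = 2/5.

Sₙ = a(1 - rⁿ) / (1 - r)
S_10 = 1(1 - (2/5)^10) / (1 - (2/5))
S_10 = 1(1 - (1024/9765625)) / (3/5)
S_10 = 3254867/1953125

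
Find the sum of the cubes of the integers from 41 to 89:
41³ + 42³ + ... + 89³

Use ∑_{k=1}^{n} k³ = [n(n+1)/2]², then subtract the first 40 terms.
∑_{k=1}^{89} k³ = [89×90/2]² = 4005² = 16040025
∑_{k=1}^{40} k³ = [40×41/2]² = 820² = 672400
∑_{k=41}^{89} k³ = 16040025 - 672400 = 15367625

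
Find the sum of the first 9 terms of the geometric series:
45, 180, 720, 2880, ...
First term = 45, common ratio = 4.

Sₙ = a(1 - rⁿ) / (1 - r)
S_9 = 45(1 - 4^9) / (1 - 4)
S_9 = 45(1 - 262144) / (-3)
S_9 = 3932145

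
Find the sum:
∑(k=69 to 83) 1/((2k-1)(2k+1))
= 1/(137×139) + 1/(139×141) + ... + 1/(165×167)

Partial fractions: 1/((2k-1)(2k+1)) = (1/2)[1/(2k-1) - 1/(2k+1)]
The series telescopes:
= (1/2)[1/137 - 1/167]
= 15/22879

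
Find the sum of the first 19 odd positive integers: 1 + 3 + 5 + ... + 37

Sum of first n odd numbers = n²
= 19²
= 361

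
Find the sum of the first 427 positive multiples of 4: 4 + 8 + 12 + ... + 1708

Factor out 4: = 4(1 + 2 + ... + 427) = 4 × n(n+1)/2
= 4 × 427×428/2
= 4 × 91378
= 365512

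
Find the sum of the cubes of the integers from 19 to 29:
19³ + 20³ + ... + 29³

Use ∑_{k=1}^{n} k³ = [n(n+1)/2]², then subtract the first 18 terms.
∑_{k=1}^{29} k³ = [29×30/2]² = 435² = 189225
∑_{k=1}^{18} k³ = [18×19/2]² = 171² = 29241
∑_{k=19}^{29} k³ = 189225 - 29241 = 159984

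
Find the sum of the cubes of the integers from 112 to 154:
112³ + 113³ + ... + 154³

Use ∑_{k=1}^{n} k³ = [n(n+1)/2]², then subtract the first 111 terms.
∑_{k=1}^{154} k³ = [154×155/2]² = 11935² = 142444225
∑_{k=1}^{111} k³ = [111×112/2]² = 6216² = 38638656
∑_{k=112}^{154} k³ = 142444225 - 38638656 = 103805569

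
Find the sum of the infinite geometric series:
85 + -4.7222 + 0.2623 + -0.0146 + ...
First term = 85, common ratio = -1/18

For |r| < 1, S = a / (1 - r)
S = 85 / (1 - (-1/18))
S = 85 / (19/18)
S = 1530/19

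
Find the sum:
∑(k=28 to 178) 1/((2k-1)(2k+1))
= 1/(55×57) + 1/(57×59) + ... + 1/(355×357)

Partial fractions: 1/((2k-1)(2k+1)) = (1/2)[1/(2k-1) - 1/(2k+1)]
The series telescopes:
= (1/2)[1/55 - 1/357]
= 151/19635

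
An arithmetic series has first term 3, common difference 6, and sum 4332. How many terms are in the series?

Using S = n/2 × [2a + (n-1)d]
4332 = n/2 × [2(3) + (n-1)(6)]
4332 = n/2 × [6 + 6n - 6]
8664 = n × [0 + 6n]
6n² + (0)n - 8664 = 0
Discriminant: Δ = (0)² - 4(6)(-8664) = 0 + 207936 = 207936
√Δ = 456
n = [-(0) + √Δ] / (2·6) = (0 + 456) / 12 = 456 / 12 = 38
(The negative root is discarded since n must be a positive integer.)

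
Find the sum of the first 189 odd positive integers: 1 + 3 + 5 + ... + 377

Sum of first n odd numbers = n²
= 189²
= 35721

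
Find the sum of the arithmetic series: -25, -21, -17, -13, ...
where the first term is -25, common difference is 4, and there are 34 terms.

Sₙ = n/2 × (first + last)
Last term = a + (n-1)d = -25 + (34-1)×4 = 107
S_34 = 34/2 × (-25 + 107)
S_34 = 34/2 × 82 = 1394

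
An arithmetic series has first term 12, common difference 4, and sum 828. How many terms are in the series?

Using S = n/2 × [2a + (n-1)d]
828 = n/2 × [2(12) + (n-1)(4)]
828 = n/2 × [24 + 4n - 4]
1656 = n × [20 + 4n]
4n² + (20)n - 1656 = 0
Discriminant: Δ = (20)² - 4(4)(-1656) = 400 + 26496 = 26896
√Δ = 164
n = [-(20) + √Δ] / (2·4) = (-20 + 164) / 8 = 144 / 8 = 18
(The negative root is discarded since n must be a positive integer.)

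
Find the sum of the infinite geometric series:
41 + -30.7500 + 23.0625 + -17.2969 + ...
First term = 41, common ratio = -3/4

For |r| < 1, S = a / (1 - r)
S = 41 / (1 - (-3/4))
S = 41 / (7/4)
S = 164/7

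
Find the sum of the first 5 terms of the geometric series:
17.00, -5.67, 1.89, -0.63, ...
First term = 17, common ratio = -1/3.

Sₙ = a(1 - rⁿ) / (1 - r)
S_5 = 17(1 - (-1/3)^5) / (1 - (-1/3))
S_5 = 17(1 - (-1/243)) / (4/3)
S_5 = 1037/81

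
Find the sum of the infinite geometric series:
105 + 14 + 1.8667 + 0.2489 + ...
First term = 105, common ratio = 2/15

For |r| < 1, S = a / (1 - r)
S = 105 / (1 - (2/15))
S = 105 / (13/15)
S = 1575/13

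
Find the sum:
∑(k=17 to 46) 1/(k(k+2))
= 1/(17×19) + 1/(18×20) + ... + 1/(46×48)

Partial fractions: 1/(k(k+2)) = (1/2)[1/k - 1/(k+2)]
Telescoping leaves the first two and last two terms:
= (1/2)[1/17 + 1/18 - 1/47 - 1/48]
= 8315/230112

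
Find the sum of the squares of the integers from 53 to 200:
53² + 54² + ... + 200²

Use ∑_{k=1}^{n} k² = n(n+1)(2n+1)/6, then subtract the first 52 terms.
∑_{k=1}^{200} k² = 200×201×401/6 = 2686700
∑_{k=1}^{52} k² = 52×53×105/6 = 48230
∑_{k=53}^{200} k² = 2686700 - 48230 = 2638470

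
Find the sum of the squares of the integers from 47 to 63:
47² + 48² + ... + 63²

Use ∑_{k=1}^{n} k² = n(n+1)(2n+1)/6, then subtract the first 46 terms.
∑_{k=1}^{63} k² = 63×64×127/6 = 85344
∑_{k=1}^{46} k² = 46×47×93/6 = 33511
∑_{k=47}^{63} k² = 85344 - 33511 = 51833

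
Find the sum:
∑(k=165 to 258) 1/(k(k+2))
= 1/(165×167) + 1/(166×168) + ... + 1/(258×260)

Partial fractions: 1/(k(k+2)) = (1/2)[1/k - 1/(k+2)]
Telescoping leaves the first two and last two terms:
= (1/2)[1/165 + 1/166 - 1/259 - 1/260]
= 807413/368888520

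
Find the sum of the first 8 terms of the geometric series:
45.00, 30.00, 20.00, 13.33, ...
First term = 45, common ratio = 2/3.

Sₙ = a(1 - rⁿ) / (1 - r)
S_8 = 45(1 - (2/3)^8) / (1 - (2/3))
S_8 = 45(1 - (256/6561)) / (1/3)
S_8 = 31525/243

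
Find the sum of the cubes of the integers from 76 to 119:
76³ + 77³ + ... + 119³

Use ∑_{k=1}^{n} k³ = [n(n+1)/2]², then subtract the first 75 terms.
∑_{k=1}^{119} k³ = [119×120/2]² = 7140² = 50979600
∑_{k=1}^{75} k³ = [75×76/2]² = 2850² = 8122500
∑_{k=76}^{119} k³ = 50979600 - 8122500 = 42857100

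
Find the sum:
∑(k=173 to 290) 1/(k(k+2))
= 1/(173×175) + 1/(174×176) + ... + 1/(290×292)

Partial fractions: 1/(k(k+2)) = (1/2)[1/k - 1/(k+2)]
Telescoping leaves the first two and last two terms:
= (1/2)[1/173 + 1/174 - 1/291 - 1/292]
= 663101/284203016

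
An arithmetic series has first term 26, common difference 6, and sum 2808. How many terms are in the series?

Using S = n/2 × [2a + (n-1)d]
2808 = n/2 × [2(26) + (n-1)(6)]
2808 = n/2 × [52 + 6n - 6]
5616 = n × [46 + 6n]
6n² + (46)n - 5616 = 0
Discriminant: Δ = (46)² - 4(6)(-5616) = 2116 + 134784 = 136900
√Δ = 370
n = [-(46) + √Δ] / (2·6) = (-46 + 370) / 12 = 324 / 12 = 27
(The negative root is discarded since n must be a positive integer.)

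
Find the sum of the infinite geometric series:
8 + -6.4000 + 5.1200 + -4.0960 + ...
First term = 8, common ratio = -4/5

For |r| < 1, S = a / (1 - r)
S = 8 / (1 - (-4/5))
S = 8 / (9/5)
S = 40/9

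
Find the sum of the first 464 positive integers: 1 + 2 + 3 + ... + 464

Formula: ∑k = n(n+1)/2
= 464×465/2
= 215760/2
= 107880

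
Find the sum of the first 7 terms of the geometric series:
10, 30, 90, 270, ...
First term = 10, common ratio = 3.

Sₙ = a(1 - rⁿ) / (1 - r)
S_7 = 10(1 - 3^7) / (1 - 3)
S_7 = 10(1 - 2187) / (-2)
S_7 = 10930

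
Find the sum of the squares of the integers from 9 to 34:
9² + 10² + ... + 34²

Use ∑_{k=1}^{n} k² = n(n+1)(2n+1)/6, then subtract the first 8 terms.
∑_{k=1}^{34} k² = 34×35×69/6 = 13685
∑_{k=1}^{8} k² = 8×9×17/6 = 204
∑_{k=9}^{34} k² = 13685 - 204 = 13481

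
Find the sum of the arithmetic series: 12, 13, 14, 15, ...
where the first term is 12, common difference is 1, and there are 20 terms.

Sₙ = n/2 × (first + last)
Last term = a + (n-1)d = 12 + (20-1)×1 = 31
S_20 = 20/2 × (12 + 31)
S_20 = 20/2 × 43 = 430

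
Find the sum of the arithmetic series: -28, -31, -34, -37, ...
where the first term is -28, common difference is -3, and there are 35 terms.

Sₙ = n/2 × (first + last)
Last term = a + (n-1)d = -28 + (35-1)×(-3) = -130
S_35 = 35/2 × (-28 + (-130))
S_35 = 35/2 × (-158) = -2765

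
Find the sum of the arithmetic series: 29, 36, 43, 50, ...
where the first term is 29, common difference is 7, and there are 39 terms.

Sₙ = n/2 × (first + last)
Last term = a + (n-1)d = 29 + (39-1)×7 = 295
S_39 = 39/2 × (29 + 295)
S_39 = 39/2 × 324 = 6318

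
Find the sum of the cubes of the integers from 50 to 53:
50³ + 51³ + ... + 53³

Use ∑_{k=1}^{n} k³ = [n(n+1)/2]², then subtract the first 49 terms.
∑_{k=1}^{53} k³ = [53×54/2]² = 1431² = 2047761
∑_{k=1}^{49} k³ = [49×50/2]² = 1225² = 1500625
∑_{k=50}^{53} k³ = 2047761 - 1500625 = 547136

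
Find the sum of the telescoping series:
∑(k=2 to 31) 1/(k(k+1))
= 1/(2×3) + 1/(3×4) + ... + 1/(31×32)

Partial fractions: 1/(k(k+1)) = 1/k - 1/(k+1)
The series telescopes:
= (1/2 - 1/3) + (1/3 - 1/4) + ... + (1/31 - 1/32)
= 1/2 - 1/32
= 15/32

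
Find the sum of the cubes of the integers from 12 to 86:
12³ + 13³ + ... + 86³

Use ∑_{k=1}^{n} k³ = [n(n+1)/2]², then subtract the first 11 terms.
∑_{k=1}^{86} k³ = [86×87/2]² = 3741² = 13995081
∑_{k=1}^{11} k³ = [11×12/2]² = 66² = 4356
∑_{k=12}^{86} k³ = 13995081 - 4356 = 13990725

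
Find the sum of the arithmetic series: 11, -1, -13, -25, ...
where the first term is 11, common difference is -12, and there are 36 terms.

Sₙ = n/2 × (first + last)
Last term = a + (n-1)d = 11 + (36-1)×(-12) = -409
S_36 = 36/2 × (11 + (-409))
S_36 = 36/2 × (-398) = -7164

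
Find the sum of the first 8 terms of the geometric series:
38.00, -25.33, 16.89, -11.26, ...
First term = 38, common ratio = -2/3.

Sₙ = a(1 - rⁿ) / (1 - r)
S_8 = 38(1 - (-2/3)^8) / (1 - (-2/3))
S_8 = 38(1 - (256/6561)) / (5/3)
S_8 = 47918/2187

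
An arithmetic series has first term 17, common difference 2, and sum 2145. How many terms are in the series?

Using S = n/2 × [2a + (n-1)d]
2145 = n/2 × [2(17) + (n-1)(2)]
2145 = n/2 × [34 + 2n - 2]
4290 = n × [32 + 2n]
2n² + (32)n - 4290 = 0
Discriminant: Δ = (32)² - 4(2)(-4290) = 1024 + 34320 = 35344
√Δ = 188
n = [-(32) + √Δ] / (2·2) = (-32 + 188) / 4 = 156 / 4 = 39
(The negative root is discarded since n must be a positive integer.)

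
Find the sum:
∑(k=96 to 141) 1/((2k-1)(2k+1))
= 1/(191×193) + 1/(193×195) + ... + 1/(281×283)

Partial fractions: 1/((2k-1)(2k+1)) = (1/2)[1/(2k-1) - 1/(2k+1)]
The series telescopes:
= (1/2)[1/191 - 1/283]
= 46/54053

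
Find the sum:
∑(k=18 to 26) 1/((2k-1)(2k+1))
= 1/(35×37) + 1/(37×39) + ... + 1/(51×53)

Partial fractions: 1/((2k-1)(2k+1)) = (1/2)[1/(2k-1) - 1/(2k+1)]
The series telescopes:
= (1/2)[1/35 - 1/53]
= 9/1855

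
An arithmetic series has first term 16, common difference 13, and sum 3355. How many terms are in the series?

Using S = n/2 × [2a + (n-1)d]
3355 = n/2 × [2(16) + (n-1)(13)]
3355 = n/2 × [32 + 13n - 13]
6710 = n × [19 + 13n]
13n² + (19)n - 6710 = 0
Discriminant: Δ = (19)² - 4(13)(-6710) = 361 + 348920 = 349281
√Δ = 591
n = [-(19) + √Δ] / (2·13) = (-19 + 591) / 26 = 572 / 26 = 22
(The negative root is discarded since n must be a positive integer.)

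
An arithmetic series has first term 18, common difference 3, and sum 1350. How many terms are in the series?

Using S = n/2 × [2a + (n-1)d]
1350 = n/2 × [2(18) + (n-1)(3)]
1350 = n/2 × [36 + 3n - 3]
2700 = n × [33 + 3n]
3n² + (33)n - 2700 = 0
Discriminant: Δ = (33)² - 4(3)(-2700) = 1089 + 32400 = 33489
√Δ = 183
n = [-(33) + √Δ] / (2·3) = (-33 + 183) / 6 = 150 / 6 = 25
(The negative root is discarded since n must be a positive integer.)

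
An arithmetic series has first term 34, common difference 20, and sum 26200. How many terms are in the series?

Using S = n/2 × [2a + (n-1)d]
26200 = n/2 × [2(34) + (n-1)(20)]
26200 = n/2 × [68 + 20n - 20]
52400 = n × [48 + 20n]
20n² + (48)n - 52400 = 0
Discriminant: Δ = (48)² - 4(20)(-52400) = 2304 + 4192000 = 4194304
√Δ = 2048
n = [-(48) + √Δ] / (2·20) = (-48 + 2048) / 40 = 2000 / 40 = 50
(The negative root is discarded since n must be a positive integer.)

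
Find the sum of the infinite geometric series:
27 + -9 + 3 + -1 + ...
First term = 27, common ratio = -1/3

For |r| < 1, S = a / (1 - r)
S = 27 / (1 - (-1/3))
S = 27 / (4/3)
S = 81/4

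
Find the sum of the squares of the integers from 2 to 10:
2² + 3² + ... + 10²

Use ∑_{k=1}^{n} k² = n(n+1)(2n+1)/6, then subtract the first 1 terms.
∑_{k=1}^{10} k² = 10×11×21/6 = 385
∑_{k=1}^{1} k² = 1×2×3/6 = 1
∑_{k=2}^{10} k² = 385 - 1 = 384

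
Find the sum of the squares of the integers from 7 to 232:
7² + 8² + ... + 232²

Use ∑_{k=1}^{n} k² = n(n+1)(2n+1)/6, then subtract the first 6 terms.
∑_{k=1}^{232} k² = 232×233×465/6 = 4189340
∑_{k=1}^{6} k² = 6×7×13/6 = 91
∑_{k=7}^{232} k² = 4189340 - 91 = 4189249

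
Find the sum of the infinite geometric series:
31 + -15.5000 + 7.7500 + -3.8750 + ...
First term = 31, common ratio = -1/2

For |r| < 1, S = a / (1 - r)
S = 31 / (1 - (-1/2))
S = 31 / (3/2)
S = 62/3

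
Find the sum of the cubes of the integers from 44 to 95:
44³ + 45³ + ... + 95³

Use ∑_{k=1}^{n} k³ = [n(n+1)/2]², then subtract the first 43 terms.
∑_{k=1}^{95} k³ = [95×96/2]² = 4560² = 20793600
∑_{k=1}^{43} k³ = [43×44/2]² = 946² = 894916
∑_{k=44}^{95} k³ = 20793600 - 894916 = 19898684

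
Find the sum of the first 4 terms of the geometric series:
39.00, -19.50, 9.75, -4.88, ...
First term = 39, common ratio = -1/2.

Sₙ = a(1 - rⁿ) / (1 - r)
S_4 = 39(1 - (-1/2)^4) / (1 - (-1/2))
S_4 = 39(1 - (1/16)) / (3/2)
S_4 = 195/8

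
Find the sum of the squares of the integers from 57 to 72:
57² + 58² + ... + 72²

Use ∑_{k=1}^{n} k² = n(n+1)(2n+1)/6, then subtract the first 56 terms.
∑_{k=1}^{72} k² = 72×73×145/6 = 127020
∑_{k=1}^{56} k² = 56×57×113/6 = 60116
∑_{k=57}^{72} k² = 127020 - 60116 = 66904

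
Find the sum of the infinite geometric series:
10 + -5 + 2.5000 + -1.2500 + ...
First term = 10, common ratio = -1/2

For |r| < 1, S = a / (1 - r)
S = 10 / (1 - (-1/2))
S = 10 / (3/2)
S = 20/3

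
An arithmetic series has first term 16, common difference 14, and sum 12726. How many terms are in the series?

Using S = n/2 × [2a + (n-1)d]
12726 = n/2 × [2(16) + (n-1)(14)]
12726 = n/2 × [32 + 14n - 14]
25452 = n × [18 + 14n]
14n² + (18)n - 25452 = 0
Discriminant: Δ = (18)² - 4(14)(-25452) = 324 + 1425312 = 1425636
√Δ = 1194
n = [-(18) + √Δ] / (2·14) = (-18 + 1194) / 28 = 1176 / 28 = 42
(The negative root is discarded since n must be a positive integer.)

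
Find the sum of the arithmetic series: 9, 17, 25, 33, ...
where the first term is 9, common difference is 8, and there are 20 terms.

Sₙ = n/2 × (first + last)
Last term = a + (n-1)d = 9 + (20-1)×8 = 161
S_20 = 20/2 × (9 + 161)
S_20 = 20/2 × 170 = 1700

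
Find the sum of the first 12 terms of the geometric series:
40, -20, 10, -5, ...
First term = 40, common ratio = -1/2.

Sₙ = a(1 - rⁿ) / (1 - r)
S_12 = 40(1 - (-1/2)^12) / (1 - (-1/2))
S_12 = 40(1 - (1/4096)) / (3/2)
S_12 = 6825/256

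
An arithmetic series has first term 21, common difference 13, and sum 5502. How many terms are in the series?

Using S = n/2 × [2a + (n-1)d]
5502 = n/2 × [2(21) + (n-1)(13)]
5502 = n/2 × [42 + 13n - 13]
11004 = n × [29 + 13n]
13n² + (29)n - 11004 = 0
Discriminant: Δ = (29)² - 4(13)(-11004) = 841 + 572208 = 573049
√Δ = 757
n = [-(29) + √Δ] / (2·13) = (-29 + 757) / 26 = 728 / 26 = 28
(The negative root is discarded since n must be a positive integer.)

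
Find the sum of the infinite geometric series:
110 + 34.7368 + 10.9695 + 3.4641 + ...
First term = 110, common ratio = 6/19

For |r| < 1, S = a / (1 - r)
S = 110 / (1 - (6/19))
S = 110 / (13/19)
S = 2090/13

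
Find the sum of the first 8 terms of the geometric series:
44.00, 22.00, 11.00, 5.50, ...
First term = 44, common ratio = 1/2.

Sₙ = a(1 - rⁿ) / (1 - r)
S_8 = 44(1 - (1/2)^8) / (1 - (1/2))
S_8 = 44(1 - (1/256)) / (1/2)
S_8 = 2805/32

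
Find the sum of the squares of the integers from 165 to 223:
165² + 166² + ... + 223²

Use ∑_{k=1}^{n} k² = n(n+1)(2n+1)/6, then subtract the first 164 terms.
∑_{k=1}^{223} k² = 223×224×447/6 = 3721424
∑_{k=1}^{164} k² = 164×165×329/6 = 1483790
∑_{k=165}^{223} k² = 3721424 - 1483790 = 2237634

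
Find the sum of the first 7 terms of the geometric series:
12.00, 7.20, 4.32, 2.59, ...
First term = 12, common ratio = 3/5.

Sₙ = a(1 - rⁿ) / (1 - r)
S_7 = 12(1 - (3/5)^7) / (1 - (3/5))
S_7 = 12(1 - (2187/78125)) / (2/5)
S_7 = 455628/15625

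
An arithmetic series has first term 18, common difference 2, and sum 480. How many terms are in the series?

Using S = n/2 × [2a + (n-1)d]
480 = n/2 × [2(18) + (n-1)(2)]
480 = n/2 × [36 + 2n - 2]
960 = n × [34 + 2n]
2n² + (34)n - 960 = 0
Discriminant: Δ = (34)² - 4(2)(-960) = 1156 + 7680 = 8836
√Δ = 94
n = [-(34) + √Δ] / (2·2) = (-34 + 94) / 4 = 60 / 4 = 15
(The negative root is discarded since n must be a positive integer.)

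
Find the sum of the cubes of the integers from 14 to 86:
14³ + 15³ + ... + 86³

Use ∑_{k=1}^{n} k³ = [n(n+1)/2]², then subtract the first 13 terms.
∑_{k=1}^{86} k³ = [86×87/2]² = 3741² = 13995081
∑_{k=1}^{13} k³ = [13×14/2]² = 91² = 8281
∑_{k=14}^{86} k³ = 13995081 - 8281 = 13986800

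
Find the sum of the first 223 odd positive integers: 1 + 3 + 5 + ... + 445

Sum of first n odd numbers = n²
= 223²
= 49729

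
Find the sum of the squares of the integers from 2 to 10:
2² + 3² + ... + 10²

Use ∑_{k=1}^{n} k² = n(n+1)(2n+1)/6, then subtract the first 1 terms.
∑_{k=1}^{10} k² = 10×11×21/6 = 385
∑_{k=1}^{1} k² = 1×2×3/6 = 1
∑_{k=2}^{10} k² = 385 - 1 = 384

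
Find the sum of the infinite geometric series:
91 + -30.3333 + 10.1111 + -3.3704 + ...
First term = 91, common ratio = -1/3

For |r| < 1, S = a / (1 - r)
S = 91 / (1 - (-1/3))
S = 91 / (4/3)
S = 273/4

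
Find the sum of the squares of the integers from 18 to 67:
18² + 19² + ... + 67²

Use ∑_{k=1}^{n} k² = n(n+1)(2n+1)/6, then subtract the first 17 terms.
∑_{k=1}^{67} k² = 67×68×135/6 = 102510
∑_{k=1}^{17} k² = 17×18×35/6 = 1785
∑_{k=18}^{67} k² = 102510 - 1785 = 100725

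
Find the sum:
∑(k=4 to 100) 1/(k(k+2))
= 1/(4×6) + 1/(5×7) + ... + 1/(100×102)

Partial fractions: 1/(k(k+2)) = (1/2)[1/k - 1/(k+2)]
Telescoping leaves the first two and last two terms:
= (1/2)[1/4 + 1/5 - 1/101 - 1/102]
= 44329/206040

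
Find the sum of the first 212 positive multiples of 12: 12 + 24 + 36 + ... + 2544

Factor out 12: = 12(1 + 2 + ... + 212) = 12 × n(n+1)/2
= 12 × 212×213/2
= 12 × 22578
= 270936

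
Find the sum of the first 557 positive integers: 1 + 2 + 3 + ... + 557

Formula: ∑k = n(n+1)/2
= 557×558/2
= 310806/2
= 155403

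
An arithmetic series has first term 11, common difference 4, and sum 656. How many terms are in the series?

Using S = n/2 × [2a + (n-1)d]
656 = n/2 × [2(11) + (n-1)(4)]
656 = n/2 × [22 + 4n - 4]
1312 = n × [18 + 4n]
4n² + (18)n - 1312 = 0
Discriminant: Δ = (18)² - 4(4)(-1312) = 324 + 20992 = 21316
√Δ = 146
n = [-(18) + √Δ] / (2·4) = (-18 + 146) / 8 = 128 / 8 = 16
(The negative root is discarded since n must be a positive integer.)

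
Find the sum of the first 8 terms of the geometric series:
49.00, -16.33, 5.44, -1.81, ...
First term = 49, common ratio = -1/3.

Sₙ = a(1 - rⁿ) / (1 - r)
S_8 = 49(1 - (-1/3)^8) / (1 - (-1/3))
S_8 = 49(1 - (1/6561)) / (4/3)
S_8 = 80360/2187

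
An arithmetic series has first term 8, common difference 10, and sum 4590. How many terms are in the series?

Using S = n/2 × [2a + (n-1)d]
4590 = n/2 × [2(8) + (n-1)(10)]
4590 = n/2 × [16 + 10n - 10]
9180 = n × [6 + 10n]
10n² + (6)n - 9180 = 0
Discriminant: Δ = (6)² - 4(10)(-9180) = 36 + 367200 = 367236
√Δ = 606
n = [-(6) + √Δ] / (2·10) = (-6 + 606) / 20 = 600 / 20 = 30
(The negative root is discarded since n must be a positive integer.)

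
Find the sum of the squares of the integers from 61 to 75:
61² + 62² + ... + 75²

Use ∑_{k=1}^{n} k² = n(n+1)(2n+1)/6, then subtract the first 60 terms.
∑_{k=1}^{75} k² = 75×76×151/6 = 143450
∑_{k=1}^{60} k² = 60×61×121/6 = 73810
∑_{k=61}^{75} k² = 143450 - 73810 = 69640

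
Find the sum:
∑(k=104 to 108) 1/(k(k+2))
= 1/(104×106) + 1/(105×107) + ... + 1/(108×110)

Partial fractions: 1/(k(k+2)) = (1/2)[1/k - 1/(k+2)]
Telescoping leaves the first two and last two terms:
= (1/2)[1/104 + 1/105 - 1/109 - 1/110]
= 11443/26186160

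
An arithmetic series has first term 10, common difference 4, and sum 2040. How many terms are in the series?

Using S = n/2 × [2a + (n-1)d]
2040 = n/2 × [2(10) + (n-1)(4)]
2040 = n/2 × [20 + 4n - 4]
4080 = n × [16 + 4n]
4n² + (16)n - 4080 = 0
Discriminant: Δ = (16)² - 4(4)(-4080) = 256 + 65280 = 65536
√Δ = 256
n = [-(16) + √Δ] / (2·4) = (-16 + 256) / 8 = 240 / 8 = 30
(The negative root is discarded since n must be a positive integer.)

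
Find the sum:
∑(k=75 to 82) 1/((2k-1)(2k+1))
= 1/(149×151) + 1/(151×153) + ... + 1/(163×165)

Partial fractions: 1/((2k-1)(2k+1)) = (1/2)[1/(2k-1) - 1/(2k+1)]
The series telescopes:
= (1/2)[1/149 - 1/165]
= 8/24585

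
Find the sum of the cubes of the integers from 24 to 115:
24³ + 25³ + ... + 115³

Use ∑_{k=1}^{n} k³ = [n(n+1)/2]², then subtract the first 23 terms.
∑_{k=1}^{115} k³ = [115×116/2]² = 6670² = 44488900
∑_{k=1}^{23} k³ = [23×24/2]² = 276² = 76176
∑_{k=24}^{115} k³ = 44488900 - 76176 = 44412724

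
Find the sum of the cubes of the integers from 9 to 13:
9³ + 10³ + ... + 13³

Use ∑_{k=1}^{n} k³ = [n(n+1)/2]², then subtract the first 8 terms.
∑_{k=1}^{13} k³ = [13×14/2]² = 91² = 8281
∑_{k=1}^{8} k³ = [8×9/2]² = 36² = 1296
∑_{k=9}^{13} k³ = 8281 - 1296 = 6985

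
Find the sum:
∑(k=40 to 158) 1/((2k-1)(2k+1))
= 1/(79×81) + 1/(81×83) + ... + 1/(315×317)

Partial fractions: 1/((2k-1)(2k+1)) = (1/2)[1/(2k-1) - 1/(2k+1)]
The series telescopes:
= (1/2)[1/79 - 1/317]
= 119/25043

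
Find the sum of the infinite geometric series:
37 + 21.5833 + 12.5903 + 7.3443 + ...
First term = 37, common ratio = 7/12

For |r| < 1, S = a / (1 - r)
S = 37 / (1 - (7/12))
S = 37 / (5/12)
S = 444/5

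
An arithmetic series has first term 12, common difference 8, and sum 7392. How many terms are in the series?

Using S = n/2 × [2a + (n-1)d]
7392 = n/2 × [2(12) + (n-1)(8)]
7392 = n/2 × [24 + 8n - 8]
14784 = n × [16 + 8n]
8n² + (16)n - 14784 = 0
Discriminant: Δ = (16)² - 4(8)(-14784) = 256 + 473088 = 473344
√Δ = 688
n = [-(16) + √Δ] / (2·8) = (-16 + 688) / 16 = 672 / 16 = 42
(The negative root is discarded since n must be a positive integer.)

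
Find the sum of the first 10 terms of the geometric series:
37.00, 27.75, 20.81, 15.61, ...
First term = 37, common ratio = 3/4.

Sₙ = a(1 - rⁿ) / (1 - r)
S_10 = 37(1 - (3/4)^10) / (1 - (3/4))
S_10 = 37(1 - (59049/1048576)) / (1/4)
S_10 = 36612499/262144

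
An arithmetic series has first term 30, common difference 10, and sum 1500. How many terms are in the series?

Using S = n/2 × [2a + (n-1)d]
1500 = n/2 × [2(30) + (n-1)(10)]
1500 = n/2 × [60 + 10n - 10]
3000 = n × [50 + 10n]
10n² + (50)n - 3000 = 0
Discriminant: Δ = (50)² - 4(10)(-3000) = 2500 + 120000 = 122500
√Δ = 350
n = [-(50) + √Δ] / (2·10) = (-50 + 350) / 20 = 300 / 20 = 15
(The negative root is discarded since n must be a positive integer.)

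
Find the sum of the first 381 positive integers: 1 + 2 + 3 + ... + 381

Formula: ∑k = n(n+1)/2
= 381×382/2
= 145542/2
= 72771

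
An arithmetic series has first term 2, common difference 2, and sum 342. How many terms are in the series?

Using S = n/2 × [2a + (n-1)d]
342 = n/2 × [2(2) + (n-1)(2)]
342 = n/2 × [4 + 2n - 2]
684 = n × [2 + 2n]
2n² + (2)n - 684 = 0
Discriminant: Δ = (2)² - 4(2)(-684) = 4 + 5472 = 5476
√Δ = 74
n = [-(2) + √Δ] / (2·2) = (-2 + 74) / 4 = 72 / 4 = 18
(The negative root is discarded since n must be a positive integer.)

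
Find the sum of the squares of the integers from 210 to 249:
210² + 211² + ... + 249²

Use ∑_{k=1}^{n} k² = n(n+1)(2n+1)/6, then subtract the first 209 terms.
∑_{k=1}^{249} k² = 249×250×499/6 = 5177125
∑_{k=1}^{209} k² = 209×210×419/6 = 3064985
∑_{k=210}^{249} k² = 5177125 - 3064985 = 2112140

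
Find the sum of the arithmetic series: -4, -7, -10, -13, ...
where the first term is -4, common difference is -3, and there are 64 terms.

Sₙ = n/2 × (first + last)
Last term = a + (n-1)d = -4 + (64-1)×(-3) = -193
S_64 = 64/2 × (-4 + (-193))
S_64 = 64/2 × (-197) = -6304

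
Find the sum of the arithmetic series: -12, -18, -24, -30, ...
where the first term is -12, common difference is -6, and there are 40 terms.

Sₙ = n/2 × (first + last)
Last term = a + (n-1)d = -12 + (40-1)×(-6) = -246
S_40 = 40/2 × (-12 + (-246))
S_40 = 40/2 × (-258) = -5160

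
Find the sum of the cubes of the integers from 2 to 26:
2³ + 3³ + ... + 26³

Use ∑_{k=1}^{n} k³ = [n(n+1)/2]², then subtract the first 1 terms.
∑_{k=1}^{26} k³ = [26×27/2]² = 351² = 123201
∑_{k=1}^{1} k³ = [1×2/2]² = 1² = 1
∑_{k=2}^{26} k³ = 123201 - 1 = 123200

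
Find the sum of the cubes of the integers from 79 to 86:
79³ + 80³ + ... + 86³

Use ∑_{k=1}^{n} k³ = [n(n+1)/2]², then subtract the first 78 terms.
∑_{k=1}^{86} k³ = [86×87/2]² = 3741² = 13995081
∑_{k=1}^{78} k³ = [78×79/2]² = 3081² = 9492561
∑_{k=79}^{86} k³ = 13995081 - 9492561 = 4502520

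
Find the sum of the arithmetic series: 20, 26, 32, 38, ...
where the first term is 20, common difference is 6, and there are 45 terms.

Sₙ = n/2 × (first + last)
Last term = a + (n-1)d = 20 + (45-1)×6 = 284
S_45 = 45/2 × (20 + 284)
S_45 = 45/2 × 304 = 6840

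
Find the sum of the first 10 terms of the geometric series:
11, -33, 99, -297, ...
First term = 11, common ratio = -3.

Sₙ = a(1 - rⁿ) / (1 - r)
S_10 = 11(1 - (-3)^10) / (1 - (-3))
S_10 = 11(1 - 59049) / (4)
S_10 = -162382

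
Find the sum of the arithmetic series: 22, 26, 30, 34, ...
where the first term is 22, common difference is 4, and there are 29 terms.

Sₙ = n/2 × (first + last)
Last term = a + (n-1)d = 22 + (29-1)×4 = 134
S_29 = 29/2 × (22 + 134)
S_29 = 29/2 × 156 = 2262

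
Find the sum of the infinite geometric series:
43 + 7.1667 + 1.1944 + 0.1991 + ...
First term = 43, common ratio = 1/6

For |r| < 1, S = a / (1 - r)
S = 43 / (1 - (1/6))
S = 43 / (5/6)
S = 258/5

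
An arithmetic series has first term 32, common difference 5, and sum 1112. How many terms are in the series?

Using S = n/2 × [2a + (n-1)d]
1112 = n/2 × [2(32) + (n-1)(5)]
1112 = n/2 × [64 + 5n - 5]
2224 = n × [59 + 5n]
5n² + (59)n - 2224 = 0
Discriminant: Δ = (59)² - 4(5)(-2224) = 3481 + 44480 = 47961
√Δ = 219
n = [-(59) + √Δ] / (2·5) = (-59 + 219) / 10 = 160 / 10 = 16
(The negative root is discarded since n must be a positive integer.)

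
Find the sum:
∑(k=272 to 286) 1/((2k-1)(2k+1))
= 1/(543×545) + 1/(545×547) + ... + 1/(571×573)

Partial fractions: 1/((2k-1)(2k+1)) = (1/2)[1/(2k-1) - 1/(2k+1)]
The series telescopes:
= (1/2)[1/543 - 1/573]
= 5/103713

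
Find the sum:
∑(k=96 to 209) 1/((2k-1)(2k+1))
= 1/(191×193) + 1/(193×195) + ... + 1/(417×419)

Partial fractions: 1/((2k-1)(2k+1)) = (1/2)[1/(2k-1) - 1/(2k+1)]
The series telescopes:
= (1/2)[1/191 - 1/419]
= 114/80029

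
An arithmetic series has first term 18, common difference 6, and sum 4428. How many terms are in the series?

Using S = n/2 × [2a + (n-1)d]
4428 = n/2 × [2(18) + (n-1)(6)]
4428 = n/2 × [36 + 6n - 6]
8856 = n × [30 + 6n]
6n² + (30)n - 8856 = 0
Discriminant: Δ = (30)² - 4(6)(-8856) = 900 + 212544 = 213444
√Δ = 462
n = [-(30) + √Δ] / (2·6) = (-30 + 462) / 12 = 432 / 12 = 36
(The negative root is discarded since n must be a positive integer.)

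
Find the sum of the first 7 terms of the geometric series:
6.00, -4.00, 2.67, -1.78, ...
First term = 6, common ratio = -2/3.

Sₙ = a(1 - rⁿ) / (1 - r)
S_7 = 6(1 - (-2/3)^7) / (1 - (-2/3))
S_7 = 6(1 - (-128/2187)) / (5/3)
S_7 = 926/243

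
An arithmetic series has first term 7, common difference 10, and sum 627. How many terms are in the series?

Using S = n/2 × [2a + (n-1)d]
627 = n/2 × [2(7) + (n-1)(10)]
627 = n/2 × [14 + 10n - 10]
1254 = n × [4 + 10n]
10n² + (4)n - 1254 = 0
Discriminant: Δ = (4)² - 4(10)(-1254) = 16 + 50160 = 50176
√Δ = 224
n = [-(4) + √Δ] / (2·10) = (-4 + 224) / 20 = 220 / 20 = 11
(The negative root is discarded since n must be a positive integer.)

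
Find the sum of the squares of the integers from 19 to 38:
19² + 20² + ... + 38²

Use ∑_{k=1}^{n} k² = n(n+1)(2n+1)/6, then subtract the first 18 terms.
∑_{k=1}^{38} k² = 38×39×77/6 = 19019
∑_{k=1}^{18} k² = 18×19×37/6 = 2109
∑_{k=19}^{38} k² = 19019 - 2109 = 16910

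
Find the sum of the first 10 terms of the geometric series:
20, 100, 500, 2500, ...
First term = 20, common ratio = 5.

Sₙ = a(1 - rⁿ) / (1 - r)
S_10 = 20(1 - 5^10) / (1 - 5)
S_10 = 20(1 - 9765625) / (-4)
S_10 = 48828120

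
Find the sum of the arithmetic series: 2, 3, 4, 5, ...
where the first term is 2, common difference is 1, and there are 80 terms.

Sₙ = n/2 × (first + last)
Last term = a + (n-1)d = 2 + (80-1)×1 = 81
S_80 = 80/2 × (2 + 81)
S_80 = 80/2 × 83 = 3320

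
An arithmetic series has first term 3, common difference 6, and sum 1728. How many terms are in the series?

Using S = n/2 × [2a + (n-1)d]
1728 = n/2 × [2(3) + (n-1)(6)]
1728 = n/2 × [6 + 6n - 6]
3456 = n × [0 + 6n]
6n² + (0)n - 3456 = 0
Discriminant: Δ = (0)² - 4(6)(-3456) = 0 + 82944 = 82944
√Δ = 288
n = [-(0) + √Δ] / (2·6) = (0 + 288) / 12 = 288 / 12 = 24
(The negative root is discarded since n must be a positive integer.)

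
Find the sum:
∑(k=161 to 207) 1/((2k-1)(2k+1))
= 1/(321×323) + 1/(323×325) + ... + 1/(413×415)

Partial fractions: 1/((2k-1)(2k+1)) = (1/2)[1/(2k-1) - 1/(2k+1)]
The series telescopes:
= (1/2)[1/321 - 1/415]
= 47/133215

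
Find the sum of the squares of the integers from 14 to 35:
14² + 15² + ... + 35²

Use ∑_{k=1}^{n} k² = n(n+1)(2n+1)/6, then subtract the first 13 terms.
∑_{k=1}^{35} k² = 35×36×71/6 = 14910
∑_{k=1}^{13} k² = 13×14×27/6 = 819
∑_{k=14}^{35} k² = 14910 - 819 = 14091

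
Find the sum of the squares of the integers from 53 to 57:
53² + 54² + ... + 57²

Use ∑_{k=1}^{n} k² = n(n+1)(2n+1)/6, then subtract the first 52 terms.
∑_{k=1}^{57} k² = 57×58×115/6 = 63365
∑_{k=1}^{52} k² = 52×53×105/6 = 48230
∑_{k=53}^{57} k² = 63365 - 48230 = 15135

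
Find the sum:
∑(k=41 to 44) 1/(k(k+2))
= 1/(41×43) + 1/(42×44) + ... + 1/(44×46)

Partial fractions: 1/(k(k+2)) = (1/2)[1/k - 1/(k+2)]
Telescoping leaves the first two and last two terms:
= (1/2)[1/41 + 1/42 - 1/45 - 1/46]
= 1259/594090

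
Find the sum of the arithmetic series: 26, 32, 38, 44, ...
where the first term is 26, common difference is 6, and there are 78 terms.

Sₙ = n/2 × (first + last)
Last term = a + (n-1)d = 26 + (78-1)×6 = 488
S_78 = 78/2 × (26 + 488)
S_78 = 78/2 × 514 = 20046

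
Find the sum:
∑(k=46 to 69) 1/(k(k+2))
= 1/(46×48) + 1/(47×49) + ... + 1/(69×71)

Partial fractions: 1/(k(k+2)) = (1/2)[1/k - 1/(k+2)]
Telescoping leaves the first two and last two terms:
= (1/2)[1/46 + 1/47 - 1/70 - 1/71]
= 19671/2686285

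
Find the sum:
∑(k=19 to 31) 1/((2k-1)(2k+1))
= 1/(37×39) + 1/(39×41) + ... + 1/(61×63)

Partial fractions: 1/((2k-1)(2k+1)) = (1/2)[1/(2k-1) - 1/(2k+1)]
The series telescopes:
= (1/2)[1/37 - 1/63]
= 13/2331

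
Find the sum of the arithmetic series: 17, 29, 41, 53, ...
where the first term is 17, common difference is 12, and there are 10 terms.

Sₙ = n/2 × (first + last)
Last term = a + (n-1)d = 17 + (10-1)×12 = 125
S_10 = 10/2 × (17 + 125)
S_10 = 10/2 × 142 = 710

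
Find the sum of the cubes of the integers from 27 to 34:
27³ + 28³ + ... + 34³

Use ∑_{k=1}^{n} k³ = [n(n+1)/2]², then subtract the first 26 terms.
∑_{k=1}^{34} k³ = [34×35/2]² = 595² = 354025
∑_{k=1}^{26} k³ = [26×27/2]² = 351² = 123201
∑_{k=27}^{34} k³ = 354025 - 123201 = 230824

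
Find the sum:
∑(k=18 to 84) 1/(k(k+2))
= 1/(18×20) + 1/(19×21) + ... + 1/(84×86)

Partial fractions: 1/(k(k+2)) = (1/2)[1/k - 1/(k+2)]
Telescoping leaves the first two and last two terms:
= (1/2)[1/18 + 1/19 - 1/85 - 1/86]
= 52997/1250010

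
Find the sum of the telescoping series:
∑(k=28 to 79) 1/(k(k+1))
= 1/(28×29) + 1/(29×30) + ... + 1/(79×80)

Partial fractions: 1/(k(k+1)) = 1/k - 1/(k+1)
The series telescopes:
= (1/28 - 1/29) + (1/29 - 1/30) + ... + (1/79 - 1/80)
= 1/28 - 1/80
= 13/560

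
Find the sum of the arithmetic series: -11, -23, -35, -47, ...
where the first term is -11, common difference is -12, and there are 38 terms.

Sₙ = n/2 × (first + last)
Last term = a + (n-1)d = -11 + (38-1)×(-12) = -455
S_38 = 38/2 × (-11 + (-455))
S_38 = 38/2 × (-466) = -8854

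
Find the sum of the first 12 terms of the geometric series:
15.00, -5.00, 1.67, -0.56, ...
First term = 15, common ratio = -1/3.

Sₙ = a(1 - rⁿ) / (1 - r)
S_12 = 15(1 - (-1/3)^12) / (1 - (-1/3))
S_12 = 15(1 - (1/531441)) / (4/3)
S_12 = 664300/59049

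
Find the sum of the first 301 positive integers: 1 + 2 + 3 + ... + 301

Formula: ∑k = n(n+1)/2
= 301×302/2
= 90902/2
= 45451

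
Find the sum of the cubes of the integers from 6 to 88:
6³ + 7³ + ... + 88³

Use ∑_{k=1}^{n} k³ = [n(n+1)/2]², then subtract the first 5 terms.
∑_{k=1}^{88} k³ = [88×89/2]² = 3916² = 15335056
∑_{k=1}^{5} k³ = [5×6/2]² = 15² = 225
∑_{k=6}^{88} k³ = 15335056 - 225 = 15334831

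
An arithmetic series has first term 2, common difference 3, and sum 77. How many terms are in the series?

Using S = n/2 × [2a + (n-1)d]
77 = n/2 × [2(2) + (n-1)(3)]
77 = n/2 × [4 + 3n - 3]
154 = n × [1 + 3n]
3n² + (1)n - 154 = 0
Discriminant: Δ = (1)² - 4(3)(-154) = 1 + 1848 = 1849
√Δ = 43
n = [-(1) + √Δ] / (2·3) = (-1 + 43) / 6 = 42 / 6 = 7
(The negative root is discarded since n must be a positive integer.)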